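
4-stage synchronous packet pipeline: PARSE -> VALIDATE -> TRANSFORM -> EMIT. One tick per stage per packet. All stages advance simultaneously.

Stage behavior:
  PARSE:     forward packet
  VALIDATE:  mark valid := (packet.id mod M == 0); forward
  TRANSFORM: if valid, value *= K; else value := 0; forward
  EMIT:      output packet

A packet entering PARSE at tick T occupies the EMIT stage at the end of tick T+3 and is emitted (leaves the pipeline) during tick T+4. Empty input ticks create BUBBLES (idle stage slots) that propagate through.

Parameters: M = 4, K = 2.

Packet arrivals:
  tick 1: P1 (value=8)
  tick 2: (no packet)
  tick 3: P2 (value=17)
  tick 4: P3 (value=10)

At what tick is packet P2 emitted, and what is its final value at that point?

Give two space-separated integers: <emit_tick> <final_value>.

Tick 1: [PARSE:P1(v=8,ok=F), VALIDATE:-, TRANSFORM:-, EMIT:-] out:-; in:P1
Tick 2: [PARSE:-, VALIDATE:P1(v=8,ok=F), TRANSFORM:-, EMIT:-] out:-; in:-
Tick 3: [PARSE:P2(v=17,ok=F), VALIDATE:-, TRANSFORM:P1(v=0,ok=F), EMIT:-] out:-; in:P2
Tick 4: [PARSE:P3(v=10,ok=F), VALIDATE:P2(v=17,ok=F), TRANSFORM:-, EMIT:P1(v=0,ok=F)] out:-; in:P3
Tick 5: [PARSE:-, VALIDATE:P3(v=10,ok=F), TRANSFORM:P2(v=0,ok=F), EMIT:-] out:P1(v=0); in:-
Tick 6: [PARSE:-, VALIDATE:-, TRANSFORM:P3(v=0,ok=F), EMIT:P2(v=0,ok=F)] out:-; in:-
Tick 7: [PARSE:-, VALIDATE:-, TRANSFORM:-, EMIT:P3(v=0,ok=F)] out:P2(v=0); in:-
Tick 8: [PARSE:-, VALIDATE:-, TRANSFORM:-, EMIT:-] out:P3(v=0); in:-
P2: arrives tick 3, valid=False (id=2, id%4=2), emit tick 7, final value 0

Answer: 7 0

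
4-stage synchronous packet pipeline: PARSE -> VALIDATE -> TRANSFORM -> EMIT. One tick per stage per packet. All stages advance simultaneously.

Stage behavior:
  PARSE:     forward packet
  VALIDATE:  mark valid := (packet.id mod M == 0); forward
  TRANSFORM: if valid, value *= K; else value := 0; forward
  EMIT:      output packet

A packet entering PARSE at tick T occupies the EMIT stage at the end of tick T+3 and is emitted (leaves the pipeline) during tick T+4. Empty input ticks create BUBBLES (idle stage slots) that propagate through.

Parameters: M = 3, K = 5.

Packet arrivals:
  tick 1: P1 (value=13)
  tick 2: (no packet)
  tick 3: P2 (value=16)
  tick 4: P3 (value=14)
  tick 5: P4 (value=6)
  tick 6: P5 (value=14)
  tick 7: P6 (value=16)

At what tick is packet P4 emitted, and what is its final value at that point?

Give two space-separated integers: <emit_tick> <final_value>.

Answer: 9 0

Derivation:
Tick 1: [PARSE:P1(v=13,ok=F), VALIDATE:-, TRANSFORM:-, EMIT:-] out:-; in:P1
Tick 2: [PARSE:-, VALIDATE:P1(v=13,ok=F), TRANSFORM:-, EMIT:-] out:-; in:-
Tick 3: [PARSE:P2(v=16,ok=F), VALIDATE:-, TRANSFORM:P1(v=0,ok=F), EMIT:-] out:-; in:P2
Tick 4: [PARSE:P3(v=14,ok=F), VALIDATE:P2(v=16,ok=F), TRANSFORM:-, EMIT:P1(v=0,ok=F)] out:-; in:P3
Tick 5: [PARSE:P4(v=6,ok=F), VALIDATE:P3(v=14,ok=T), TRANSFORM:P2(v=0,ok=F), EMIT:-] out:P1(v=0); in:P4
Tick 6: [PARSE:P5(v=14,ok=F), VALIDATE:P4(v=6,ok=F), TRANSFORM:P3(v=70,ok=T), EMIT:P2(v=0,ok=F)] out:-; in:P5
Tick 7: [PARSE:P6(v=16,ok=F), VALIDATE:P5(v=14,ok=F), TRANSFORM:P4(v=0,ok=F), EMIT:P3(v=70,ok=T)] out:P2(v=0); in:P6
Tick 8: [PARSE:-, VALIDATE:P6(v=16,ok=T), TRANSFORM:P5(v=0,ok=F), EMIT:P4(v=0,ok=F)] out:P3(v=70); in:-
Tick 9: [PARSE:-, VALIDATE:-, TRANSFORM:P6(v=80,ok=T), EMIT:P5(v=0,ok=F)] out:P4(v=0); in:-
Tick 10: [PARSE:-, VALIDATE:-, TRANSFORM:-, EMIT:P6(v=80,ok=T)] out:P5(v=0); in:-
Tick 11: [PARSE:-, VALIDATE:-, TRANSFORM:-, EMIT:-] out:P6(v=80); in:-
P4: arrives tick 5, valid=False (id=4, id%3=1), emit tick 9, final value 0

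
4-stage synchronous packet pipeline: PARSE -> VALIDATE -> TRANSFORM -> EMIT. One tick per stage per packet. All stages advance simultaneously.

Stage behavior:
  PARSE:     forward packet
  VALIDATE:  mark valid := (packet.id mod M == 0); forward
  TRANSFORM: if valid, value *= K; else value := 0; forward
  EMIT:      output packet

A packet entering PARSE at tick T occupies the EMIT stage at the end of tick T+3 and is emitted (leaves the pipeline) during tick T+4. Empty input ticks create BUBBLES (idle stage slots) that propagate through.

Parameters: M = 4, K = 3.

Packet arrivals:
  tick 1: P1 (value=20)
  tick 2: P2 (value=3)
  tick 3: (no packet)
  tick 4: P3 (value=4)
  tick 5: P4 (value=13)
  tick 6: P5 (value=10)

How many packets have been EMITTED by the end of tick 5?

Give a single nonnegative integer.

Answer: 1

Derivation:
Tick 1: [PARSE:P1(v=20,ok=F), VALIDATE:-, TRANSFORM:-, EMIT:-] out:-; in:P1
Tick 2: [PARSE:P2(v=3,ok=F), VALIDATE:P1(v=20,ok=F), TRANSFORM:-, EMIT:-] out:-; in:P2
Tick 3: [PARSE:-, VALIDATE:P2(v=3,ok=F), TRANSFORM:P1(v=0,ok=F), EMIT:-] out:-; in:-
Tick 4: [PARSE:P3(v=4,ok=F), VALIDATE:-, TRANSFORM:P2(v=0,ok=F), EMIT:P1(v=0,ok=F)] out:-; in:P3
Tick 5: [PARSE:P4(v=13,ok=F), VALIDATE:P3(v=4,ok=F), TRANSFORM:-, EMIT:P2(v=0,ok=F)] out:P1(v=0); in:P4
Emitted by tick 5: ['P1']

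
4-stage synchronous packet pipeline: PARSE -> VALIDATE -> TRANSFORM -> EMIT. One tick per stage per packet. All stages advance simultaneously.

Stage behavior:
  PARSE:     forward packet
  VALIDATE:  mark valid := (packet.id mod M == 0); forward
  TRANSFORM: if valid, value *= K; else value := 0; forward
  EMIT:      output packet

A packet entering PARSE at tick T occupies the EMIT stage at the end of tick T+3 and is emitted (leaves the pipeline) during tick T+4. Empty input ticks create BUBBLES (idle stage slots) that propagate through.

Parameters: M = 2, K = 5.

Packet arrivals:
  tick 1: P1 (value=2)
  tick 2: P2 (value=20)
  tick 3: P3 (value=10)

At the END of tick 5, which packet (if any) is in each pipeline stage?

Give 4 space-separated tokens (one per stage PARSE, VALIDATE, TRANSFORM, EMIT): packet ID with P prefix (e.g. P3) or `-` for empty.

Tick 1: [PARSE:P1(v=2,ok=F), VALIDATE:-, TRANSFORM:-, EMIT:-] out:-; in:P1
Tick 2: [PARSE:P2(v=20,ok=F), VALIDATE:P1(v=2,ok=F), TRANSFORM:-, EMIT:-] out:-; in:P2
Tick 3: [PARSE:P3(v=10,ok=F), VALIDATE:P2(v=20,ok=T), TRANSFORM:P1(v=0,ok=F), EMIT:-] out:-; in:P3
Tick 4: [PARSE:-, VALIDATE:P3(v=10,ok=F), TRANSFORM:P2(v=100,ok=T), EMIT:P1(v=0,ok=F)] out:-; in:-
Tick 5: [PARSE:-, VALIDATE:-, TRANSFORM:P3(v=0,ok=F), EMIT:P2(v=100,ok=T)] out:P1(v=0); in:-
At end of tick 5: ['-', '-', 'P3', 'P2']

Answer: - - P3 P2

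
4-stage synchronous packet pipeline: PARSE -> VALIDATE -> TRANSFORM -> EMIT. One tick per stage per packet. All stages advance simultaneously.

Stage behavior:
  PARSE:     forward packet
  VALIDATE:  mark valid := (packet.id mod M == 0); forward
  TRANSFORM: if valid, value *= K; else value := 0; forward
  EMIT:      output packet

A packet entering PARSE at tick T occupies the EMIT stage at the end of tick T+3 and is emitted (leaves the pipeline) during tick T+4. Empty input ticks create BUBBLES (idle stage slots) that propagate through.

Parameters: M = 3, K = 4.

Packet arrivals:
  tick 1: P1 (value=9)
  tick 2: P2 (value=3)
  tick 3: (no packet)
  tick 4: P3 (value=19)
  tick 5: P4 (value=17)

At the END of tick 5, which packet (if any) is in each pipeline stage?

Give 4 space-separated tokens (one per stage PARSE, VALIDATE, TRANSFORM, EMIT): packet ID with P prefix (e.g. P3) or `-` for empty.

Answer: P4 P3 - P2

Derivation:
Tick 1: [PARSE:P1(v=9,ok=F), VALIDATE:-, TRANSFORM:-, EMIT:-] out:-; in:P1
Tick 2: [PARSE:P2(v=3,ok=F), VALIDATE:P1(v=9,ok=F), TRANSFORM:-, EMIT:-] out:-; in:P2
Tick 3: [PARSE:-, VALIDATE:P2(v=3,ok=F), TRANSFORM:P1(v=0,ok=F), EMIT:-] out:-; in:-
Tick 4: [PARSE:P3(v=19,ok=F), VALIDATE:-, TRANSFORM:P2(v=0,ok=F), EMIT:P1(v=0,ok=F)] out:-; in:P3
Tick 5: [PARSE:P4(v=17,ok=F), VALIDATE:P3(v=19,ok=T), TRANSFORM:-, EMIT:P2(v=0,ok=F)] out:P1(v=0); in:P4
At end of tick 5: ['P4', 'P3', '-', 'P2']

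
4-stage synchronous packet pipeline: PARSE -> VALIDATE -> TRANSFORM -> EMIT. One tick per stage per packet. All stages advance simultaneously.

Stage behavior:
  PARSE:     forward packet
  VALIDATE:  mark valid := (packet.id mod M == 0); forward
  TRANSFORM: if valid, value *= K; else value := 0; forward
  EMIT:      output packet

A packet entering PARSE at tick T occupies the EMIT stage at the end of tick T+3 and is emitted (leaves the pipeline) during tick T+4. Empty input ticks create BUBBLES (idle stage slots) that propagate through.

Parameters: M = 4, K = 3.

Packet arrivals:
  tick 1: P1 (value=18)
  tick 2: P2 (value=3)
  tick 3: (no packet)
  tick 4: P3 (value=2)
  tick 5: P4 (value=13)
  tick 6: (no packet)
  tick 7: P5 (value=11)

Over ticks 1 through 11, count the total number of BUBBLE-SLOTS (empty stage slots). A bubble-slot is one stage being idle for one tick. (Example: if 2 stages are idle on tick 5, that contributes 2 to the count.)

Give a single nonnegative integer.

Tick 1: [PARSE:P1(v=18,ok=F), VALIDATE:-, TRANSFORM:-, EMIT:-] out:-; bubbles=3
Tick 2: [PARSE:P2(v=3,ok=F), VALIDATE:P1(v=18,ok=F), TRANSFORM:-, EMIT:-] out:-; bubbles=2
Tick 3: [PARSE:-, VALIDATE:P2(v=3,ok=F), TRANSFORM:P1(v=0,ok=F), EMIT:-] out:-; bubbles=2
Tick 4: [PARSE:P3(v=2,ok=F), VALIDATE:-, TRANSFORM:P2(v=0,ok=F), EMIT:P1(v=0,ok=F)] out:-; bubbles=1
Tick 5: [PARSE:P4(v=13,ok=F), VALIDATE:P3(v=2,ok=F), TRANSFORM:-, EMIT:P2(v=0,ok=F)] out:P1(v=0); bubbles=1
Tick 6: [PARSE:-, VALIDATE:P4(v=13,ok=T), TRANSFORM:P3(v=0,ok=F), EMIT:-] out:P2(v=0); bubbles=2
Tick 7: [PARSE:P5(v=11,ok=F), VALIDATE:-, TRANSFORM:P4(v=39,ok=T), EMIT:P3(v=0,ok=F)] out:-; bubbles=1
Tick 8: [PARSE:-, VALIDATE:P5(v=11,ok=F), TRANSFORM:-, EMIT:P4(v=39,ok=T)] out:P3(v=0); bubbles=2
Tick 9: [PARSE:-, VALIDATE:-, TRANSFORM:P5(v=0,ok=F), EMIT:-] out:P4(v=39); bubbles=3
Tick 10: [PARSE:-, VALIDATE:-, TRANSFORM:-, EMIT:P5(v=0,ok=F)] out:-; bubbles=3
Tick 11: [PARSE:-, VALIDATE:-, TRANSFORM:-, EMIT:-] out:P5(v=0); bubbles=4
Total bubble-slots: 24

Answer: 24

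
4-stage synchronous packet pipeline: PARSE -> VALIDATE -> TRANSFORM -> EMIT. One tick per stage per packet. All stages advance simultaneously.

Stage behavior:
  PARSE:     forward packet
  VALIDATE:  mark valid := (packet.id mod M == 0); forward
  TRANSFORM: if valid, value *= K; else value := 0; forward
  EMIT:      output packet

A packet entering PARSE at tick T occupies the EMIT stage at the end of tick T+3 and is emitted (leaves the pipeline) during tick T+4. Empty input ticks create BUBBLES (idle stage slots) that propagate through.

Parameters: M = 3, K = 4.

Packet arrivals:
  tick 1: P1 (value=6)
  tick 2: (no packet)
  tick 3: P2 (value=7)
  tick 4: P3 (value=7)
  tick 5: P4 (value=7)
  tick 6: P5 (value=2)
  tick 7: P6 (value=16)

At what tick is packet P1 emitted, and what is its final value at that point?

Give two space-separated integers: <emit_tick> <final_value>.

Tick 1: [PARSE:P1(v=6,ok=F), VALIDATE:-, TRANSFORM:-, EMIT:-] out:-; in:P1
Tick 2: [PARSE:-, VALIDATE:P1(v=6,ok=F), TRANSFORM:-, EMIT:-] out:-; in:-
Tick 3: [PARSE:P2(v=7,ok=F), VALIDATE:-, TRANSFORM:P1(v=0,ok=F), EMIT:-] out:-; in:P2
Tick 4: [PARSE:P3(v=7,ok=F), VALIDATE:P2(v=7,ok=F), TRANSFORM:-, EMIT:P1(v=0,ok=F)] out:-; in:P3
Tick 5: [PARSE:P4(v=7,ok=F), VALIDATE:P3(v=7,ok=T), TRANSFORM:P2(v=0,ok=F), EMIT:-] out:P1(v=0); in:P4
Tick 6: [PARSE:P5(v=2,ok=F), VALIDATE:P4(v=7,ok=F), TRANSFORM:P3(v=28,ok=T), EMIT:P2(v=0,ok=F)] out:-; in:P5
Tick 7: [PARSE:P6(v=16,ok=F), VALIDATE:P5(v=2,ok=F), TRANSFORM:P4(v=0,ok=F), EMIT:P3(v=28,ok=T)] out:P2(v=0); in:P6
Tick 8: [PARSE:-, VALIDATE:P6(v=16,ok=T), TRANSFORM:P5(v=0,ok=F), EMIT:P4(v=0,ok=F)] out:P3(v=28); in:-
Tick 9: [PARSE:-, VALIDATE:-, TRANSFORM:P6(v=64,ok=T), EMIT:P5(v=0,ok=F)] out:P4(v=0); in:-
Tick 10: [PARSE:-, VALIDATE:-, TRANSFORM:-, EMIT:P6(v=64,ok=T)] out:P5(v=0); in:-
Tick 11: [PARSE:-, VALIDATE:-, TRANSFORM:-, EMIT:-] out:P6(v=64); in:-
P1: arrives tick 1, valid=False (id=1, id%3=1), emit tick 5, final value 0

Answer: 5 0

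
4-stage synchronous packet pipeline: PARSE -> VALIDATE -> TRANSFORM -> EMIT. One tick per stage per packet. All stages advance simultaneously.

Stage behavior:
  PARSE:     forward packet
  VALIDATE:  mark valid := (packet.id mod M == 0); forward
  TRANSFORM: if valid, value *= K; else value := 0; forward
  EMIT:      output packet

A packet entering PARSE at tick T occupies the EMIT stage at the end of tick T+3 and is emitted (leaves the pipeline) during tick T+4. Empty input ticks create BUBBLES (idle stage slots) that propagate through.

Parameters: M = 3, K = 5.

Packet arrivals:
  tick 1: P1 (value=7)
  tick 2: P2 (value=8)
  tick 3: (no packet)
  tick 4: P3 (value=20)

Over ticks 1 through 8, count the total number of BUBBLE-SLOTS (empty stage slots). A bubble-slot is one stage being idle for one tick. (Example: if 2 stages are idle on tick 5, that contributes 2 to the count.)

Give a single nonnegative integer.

Answer: 20

Derivation:
Tick 1: [PARSE:P1(v=7,ok=F), VALIDATE:-, TRANSFORM:-, EMIT:-] out:-; bubbles=3
Tick 2: [PARSE:P2(v=8,ok=F), VALIDATE:P1(v=7,ok=F), TRANSFORM:-, EMIT:-] out:-; bubbles=2
Tick 3: [PARSE:-, VALIDATE:P2(v=8,ok=F), TRANSFORM:P1(v=0,ok=F), EMIT:-] out:-; bubbles=2
Tick 4: [PARSE:P3(v=20,ok=F), VALIDATE:-, TRANSFORM:P2(v=0,ok=F), EMIT:P1(v=0,ok=F)] out:-; bubbles=1
Tick 5: [PARSE:-, VALIDATE:P3(v=20,ok=T), TRANSFORM:-, EMIT:P2(v=0,ok=F)] out:P1(v=0); bubbles=2
Tick 6: [PARSE:-, VALIDATE:-, TRANSFORM:P3(v=100,ok=T), EMIT:-] out:P2(v=0); bubbles=3
Tick 7: [PARSE:-, VALIDATE:-, TRANSFORM:-, EMIT:P3(v=100,ok=T)] out:-; bubbles=3
Tick 8: [PARSE:-, VALIDATE:-, TRANSFORM:-, EMIT:-] out:P3(v=100); bubbles=4
Total bubble-slots: 20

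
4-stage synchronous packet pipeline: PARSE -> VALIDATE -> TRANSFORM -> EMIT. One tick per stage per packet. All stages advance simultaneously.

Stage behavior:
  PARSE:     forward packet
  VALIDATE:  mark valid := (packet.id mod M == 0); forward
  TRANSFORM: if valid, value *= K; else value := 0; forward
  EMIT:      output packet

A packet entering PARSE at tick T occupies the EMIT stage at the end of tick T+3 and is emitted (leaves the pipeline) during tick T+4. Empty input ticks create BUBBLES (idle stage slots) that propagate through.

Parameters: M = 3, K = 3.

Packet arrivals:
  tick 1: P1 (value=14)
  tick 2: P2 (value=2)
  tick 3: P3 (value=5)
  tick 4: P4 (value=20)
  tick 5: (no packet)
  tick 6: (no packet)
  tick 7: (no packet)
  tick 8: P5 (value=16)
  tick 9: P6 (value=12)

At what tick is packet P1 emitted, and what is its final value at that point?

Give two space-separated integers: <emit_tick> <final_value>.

Answer: 5 0

Derivation:
Tick 1: [PARSE:P1(v=14,ok=F), VALIDATE:-, TRANSFORM:-, EMIT:-] out:-; in:P1
Tick 2: [PARSE:P2(v=2,ok=F), VALIDATE:P1(v=14,ok=F), TRANSFORM:-, EMIT:-] out:-; in:P2
Tick 3: [PARSE:P3(v=5,ok=F), VALIDATE:P2(v=2,ok=F), TRANSFORM:P1(v=0,ok=F), EMIT:-] out:-; in:P3
Tick 4: [PARSE:P4(v=20,ok=F), VALIDATE:P3(v=5,ok=T), TRANSFORM:P2(v=0,ok=F), EMIT:P1(v=0,ok=F)] out:-; in:P4
Tick 5: [PARSE:-, VALIDATE:P4(v=20,ok=F), TRANSFORM:P3(v=15,ok=T), EMIT:P2(v=0,ok=F)] out:P1(v=0); in:-
Tick 6: [PARSE:-, VALIDATE:-, TRANSFORM:P4(v=0,ok=F), EMIT:P3(v=15,ok=T)] out:P2(v=0); in:-
Tick 7: [PARSE:-, VALIDATE:-, TRANSFORM:-, EMIT:P4(v=0,ok=F)] out:P3(v=15); in:-
Tick 8: [PARSE:P5(v=16,ok=F), VALIDATE:-, TRANSFORM:-, EMIT:-] out:P4(v=0); in:P5
Tick 9: [PARSE:P6(v=12,ok=F), VALIDATE:P5(v=16,ok=F), TRANSFORM:-, EMIT:-] out:-; in:P6
Tick 10: [PARSE:-, VALIDATE:P6(v=12,ok=T), TRANSFORM:P5(v=0,ok=F), EMIT:-] out:-; in:-
Tick 11: [PARSE:-, VALIDATE:-, TRANSFORM:P6(v=36,ok=T), EMIT:P5(v=0,ok=F)] out:-; in:-
Tick 12: [PARSE:-, VALIDATE:-, TRANSFORM:-, EMIT:P6(v=36,ok=T)] out:P5(v=0); in:-
Tick 13: [PARSE:-, VALIDATE:-, TRANSFORM:-, EMIT:-] out:P6(v=36); in:-
P1: arrives tick 1, valid=False (id=1, id%3=1), emit tick 5, final value 0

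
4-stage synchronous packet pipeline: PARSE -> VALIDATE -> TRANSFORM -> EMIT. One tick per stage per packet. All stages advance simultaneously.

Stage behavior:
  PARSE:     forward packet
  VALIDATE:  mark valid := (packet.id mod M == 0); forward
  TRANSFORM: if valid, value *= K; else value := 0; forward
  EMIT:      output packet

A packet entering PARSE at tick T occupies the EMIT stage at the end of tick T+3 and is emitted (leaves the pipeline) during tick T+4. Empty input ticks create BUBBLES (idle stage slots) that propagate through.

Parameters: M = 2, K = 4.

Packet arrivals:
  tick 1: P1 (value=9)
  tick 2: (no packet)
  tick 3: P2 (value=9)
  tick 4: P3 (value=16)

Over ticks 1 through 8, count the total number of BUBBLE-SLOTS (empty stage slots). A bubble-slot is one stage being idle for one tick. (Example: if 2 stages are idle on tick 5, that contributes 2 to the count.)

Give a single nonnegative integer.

Answer: 20

Derivation:
Tick 1: [PARSE:P1(v=9,ok=F), VALIDATE:-, TRANSFORM:-, EMIT:-] out:-; bubbles=3
Tick 2: [PARSE:-, VALIDATE:P1(v=9,ok=F), TRANSFORM:-, EMIT:-] out:-; bubbles=3
Tick 3: [PARSE:P2(v=9,ok=F), VALIDATE:-, TRANSFORM:P1(v=0,ok=F), EMIT:-] out:-; bubbles=2
Tick 4: [PARSE:P3(v=16,ok=F), VALIDATE:P2(v=9,ok=T), TRANSFORM:-, EMIT:P1(v=0,ok=F)] out:-; bubbles=1
Tick 5: [PARSE:-, VALIDATE:P3(v=16,ok=F), TRANSFORM:P2(v=36,ok=T), EMIT:-] out:P1(v=0); bubbles=2
Tick 6: [PARSE:-, VALIDATE:-, TRANSFORM:P3(v=0,ok=F), EMIT:P2(v=36,ok=T)] out:-; bubbles=2
Tick 7: [PARSE:-, VALIDATE:-, TRANSFORM:-, EMIT:P3(v=0,ok=F)] out:P2(v=36); bubbles=3
Tick 8: [PARSE:-, VALIDATE:-, TRANSFORM:-, EMIT:-] out:P3(v=0); bubbles=4
Total bubble-slots: 20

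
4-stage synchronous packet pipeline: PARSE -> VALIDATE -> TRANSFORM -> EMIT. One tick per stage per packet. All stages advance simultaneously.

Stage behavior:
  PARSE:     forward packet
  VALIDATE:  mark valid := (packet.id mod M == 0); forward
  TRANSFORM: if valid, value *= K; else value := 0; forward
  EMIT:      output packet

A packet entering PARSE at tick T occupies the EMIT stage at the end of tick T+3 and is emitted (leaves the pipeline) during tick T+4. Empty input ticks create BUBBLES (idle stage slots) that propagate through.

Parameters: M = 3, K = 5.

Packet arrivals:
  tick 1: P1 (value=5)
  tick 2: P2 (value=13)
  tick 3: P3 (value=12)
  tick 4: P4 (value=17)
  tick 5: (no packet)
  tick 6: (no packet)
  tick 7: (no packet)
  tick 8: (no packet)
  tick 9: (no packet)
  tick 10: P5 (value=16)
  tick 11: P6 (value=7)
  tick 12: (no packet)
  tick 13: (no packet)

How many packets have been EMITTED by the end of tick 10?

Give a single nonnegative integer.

Tick 1: [PARSE:P1(v=5,ok=F), VALIDATE:-, TRANSFORM:-, EMIT:-] out:-; in:P1
Tick 2: [PARSE:P2(v=13,ok=F), VALIDATE:P1(v=5,ok=F), TRANSFORM:-, EMIT:-] out:-; in:P2
Tick 3: [PARSE:P3(v=12,ok=F), VALIDATE:P2(v=13,ok=F), TRANSFORM:P1(v=0,ok=F), EMIT:-] out:-; in:P3
Tick 4: [PARSE:P4(v=17,ok=F), VALIDATE:P3(v=12,ok=T), TRANSFORM:P2(v=0,ok=F), EMIT:P1(v=0,ok=F)] out:-; in:P4
Tick 5: [PARSE:-, VALIDATE:P4(v=17,ok=F), TRANSFORM:P3(v=60,ok=T), EMIT:P2(v=0,ok=F)] out:P1(v=0); in:-
Tick 6: [PARSE:-, VALIDATE:-, TRANSFORM:P4(v=0,ok=F), EMIT:P3(v=60,ok=T)] out:P2(v=0); in:-
Tick 7: [PARSE:-, VALIDATE:-, TRANSFORM:-, EMIT:P4(v=0,ok=F)] out:P3(v=60); in:-
Tick 8: [PARSE:-, VALIDATE:-, TRANSFORM:-, EMIT:-] out:P4(v=0); in:-
Tick 9: [PARSE:-, VALIDATE:-, TRANSFORM:-, EMIT:-] out:-; in:-
Tick 10: [PARSE:P5(v=16,ok=F), VALIDATE:-, TRANSFORM:-, EMIT:-] out:-; in:P5
Emitted by tick 10: ['P1', 'P2', 'P3', 'P4']

Answer: 4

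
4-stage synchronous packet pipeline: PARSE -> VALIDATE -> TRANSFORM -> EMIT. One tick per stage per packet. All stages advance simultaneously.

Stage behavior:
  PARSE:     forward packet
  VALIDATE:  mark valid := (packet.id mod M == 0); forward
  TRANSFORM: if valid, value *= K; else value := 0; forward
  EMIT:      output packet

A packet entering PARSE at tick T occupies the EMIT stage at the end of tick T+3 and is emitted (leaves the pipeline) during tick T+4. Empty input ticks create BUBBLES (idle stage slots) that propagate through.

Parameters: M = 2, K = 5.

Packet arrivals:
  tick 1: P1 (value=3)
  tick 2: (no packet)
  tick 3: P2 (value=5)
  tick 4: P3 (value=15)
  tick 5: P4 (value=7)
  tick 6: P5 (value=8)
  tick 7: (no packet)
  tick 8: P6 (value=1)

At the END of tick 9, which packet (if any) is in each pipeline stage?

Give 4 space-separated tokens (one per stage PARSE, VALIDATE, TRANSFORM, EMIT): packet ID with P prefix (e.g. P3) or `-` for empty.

Answer: - P6 - P5

Derivation:
Tick 1: [PARSE:P1(v=3,ok=F), VALIDATE:-, TRANSFORM:-, EMIT:-] out:-; in:P1
Tick 2: [PARSE:-, VALIDATE:P1(v=3,ok=F), TRANSFORM:-, EMIT:-] out:-; in:-
Tick 3: [PARSE:P2(v=5,ok=F), VALIDATE:-, TRANSFORM:P1(v=0,ok=F), EMIT:-] out:-; in:P2
Tick 4: [PARSE:P3(v=15,ok=F), VALIDATE:P2(v=5,ok=T), TRANSFORM:-, EMIT:P1(v=0,ok=F)] out:-; in:P3
Tick 5: [PARSE:P4(v=7,ok=F), VALIDATE:P3(v=15,ok=F), TRANSFORM:P2(v=25,ok=T), EMIT:-] out:P1(v=0); in:P4
Tick 6: [PARSE:P5(v=8,ok=F), VALIDATE:P4(v=7,ok=T), TRANSFORM:P3(v=0,ok=F), EMIT:P2(v=25,ok=T)] out:-; in:P5
Tick 7: [PARSE:-, VALIDATE:P5(v=8,ok=F), TRANSFORM:P4(v=35,ok=T), EMIT:P3(v=0,ok=F)] out:P2(v=25); in:-
Tick 8: [PARSE:P6(v=1,ok=F), VALIDATE:-, TRANSFORM:P5(v=0,ok=F), EMIT:P4(v=35,ok=T)] out:P3(v=0); in:P6
Tick 9: [PARSE:-, VALIDATE:P6(v=1,ok=T), TRANSFORM:-, EMIT:P5(v=0,ok=F)] out:P4(v=35); in:-
At end of tick 9: ['-', 'P6', '-', 'P5']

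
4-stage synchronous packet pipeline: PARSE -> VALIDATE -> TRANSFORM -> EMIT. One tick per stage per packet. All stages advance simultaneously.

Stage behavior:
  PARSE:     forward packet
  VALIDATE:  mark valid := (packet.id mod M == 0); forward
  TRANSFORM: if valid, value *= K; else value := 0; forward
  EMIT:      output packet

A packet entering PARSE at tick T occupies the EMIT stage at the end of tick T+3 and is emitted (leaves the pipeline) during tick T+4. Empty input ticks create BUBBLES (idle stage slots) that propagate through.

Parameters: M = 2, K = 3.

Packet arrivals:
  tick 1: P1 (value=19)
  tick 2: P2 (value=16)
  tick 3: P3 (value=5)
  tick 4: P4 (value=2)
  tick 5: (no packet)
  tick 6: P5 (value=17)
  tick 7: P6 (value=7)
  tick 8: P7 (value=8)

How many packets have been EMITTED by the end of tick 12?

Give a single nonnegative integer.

Answer: 7

Derivation:
Tick 1: [PARSE:P1(v=19,ok=F), VALIDATE:-, TRANSFORM:-, EMIT:-] out:-; in:P1
Tick 2: [PARSE:P2(v=16,ok=F), VALIDATE:P1(v=19,ok=F), TRANSFORM:-, EMIT:-] out:-; in:P2
Tick 3: [PARSE:P3(v=5,ok=F), VALIDATE:P2(v=16,ok=T), TRANSFORM:P1(v=0,ok=F), EMIT:-] out:-; in:P3
Tick 4: [PARSE:P4(v=2,ok=F), VALIDATE:P3(v=5,ok=F), TRANSFORM:P2(v=48,ok=T), EMIT:P1(v=0,ok=F)] out:-; in:P4
Tick 5: [PARSE:-, VALIDATE:P4(v=2,ok=T), TRANSFORM:P3(v=0,ok=F), EMIT:P2(v=48,ok=T)] out:P1(v=0); in:-
Tick 6: [PARSE:P5(v=17,ok=F), VALIDATE:-, TRANSFORM:P4(v=6,ok=T), EMIT:P3(v=0,ok=F)] out:P2(v=48); in:P5
Tick 7: [PARSE:P6(v=7,ok=F), VALIDATE:P5(v=17,ok=F), TRANSFORM:-, EMIT:P4(v=6,ok=T)] out:P3(v=0); in:P6
Tick 8: [PARSE:P7(v=8,ok=F), VALIDATE:P6(v=7,ok=T), TRANSFORM:P5(v=0,ok=F), EMIT:-] out:P4(v=6); in:P7
Tick 9: [PARSE:-, VALIDATE:P7(v=8,ok=F), TRANSFORM:P6(v=21,ok=T), EMIT:P5(v=0,ok=F)] out:-; in:-
Tick 10: [PARSE:-, VALIDATE:-, TRANSFORM:P7(v=0,ok=F), EMIT:P6(v=21,ok=T)] out:P5(v=0); in:-
Tick 11: [PARSE:-, VALIDATE:-, TRANSFORM:-, EMIT:P7(v=0,ok=F)] out:P6(v=21); in:-
Tick 12: [PARSE:-, VALIDATE:-, TRANSFORM:-, EMIT:-] out:P7(v=0); in:-
Emitted by tick 12: ['P1', 'P2', 'P3', 'P4', 'P5', 'P6', 'P7']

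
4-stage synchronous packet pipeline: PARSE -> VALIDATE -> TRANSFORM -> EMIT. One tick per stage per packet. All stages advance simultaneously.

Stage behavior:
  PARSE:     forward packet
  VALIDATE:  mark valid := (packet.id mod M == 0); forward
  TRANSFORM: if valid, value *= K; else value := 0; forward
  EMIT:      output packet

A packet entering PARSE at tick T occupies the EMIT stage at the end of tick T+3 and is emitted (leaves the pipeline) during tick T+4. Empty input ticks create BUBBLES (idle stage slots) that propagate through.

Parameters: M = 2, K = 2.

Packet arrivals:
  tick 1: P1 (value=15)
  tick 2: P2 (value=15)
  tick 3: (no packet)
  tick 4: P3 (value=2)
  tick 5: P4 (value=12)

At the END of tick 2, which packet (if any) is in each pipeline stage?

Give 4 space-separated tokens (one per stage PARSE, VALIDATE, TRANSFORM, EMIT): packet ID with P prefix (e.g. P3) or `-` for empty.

Answer: P2 P1 - -

Derivation:
Tick 1: [PARSE:P1(v=15,ok=F), VALIDATE:-, TRANSFORM:-, EMIT:-] out:-; in:P1
Tick 2: [PARSE:P2(v=15,ok=F), VALIDATE:P1(v=15,ok=F), TRANSFORM:-, EMIT:-] out:-; in:P2
At end of tick 2: ['P2', 'P1', '-', '-']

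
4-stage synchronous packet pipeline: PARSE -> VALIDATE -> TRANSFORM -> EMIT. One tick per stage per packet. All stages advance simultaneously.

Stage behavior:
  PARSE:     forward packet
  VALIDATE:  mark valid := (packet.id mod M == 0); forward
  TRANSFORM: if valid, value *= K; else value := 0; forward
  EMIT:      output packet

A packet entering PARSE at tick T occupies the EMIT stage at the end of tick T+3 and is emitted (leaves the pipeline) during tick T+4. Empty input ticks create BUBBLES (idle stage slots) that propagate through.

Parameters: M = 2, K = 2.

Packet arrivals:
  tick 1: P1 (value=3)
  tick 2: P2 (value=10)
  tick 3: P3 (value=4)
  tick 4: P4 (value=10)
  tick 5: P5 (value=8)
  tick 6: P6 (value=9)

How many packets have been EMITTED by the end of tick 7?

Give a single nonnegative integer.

Answer: 3

Derivation:
Tick 1: [PARSE:P1(v=3,ok=F), VALIDATE:-, TRANSFORM:-, EMIT:-] out:-; in:P1
Tick 2: [PARSE:P2(v=10,ok=F), VALIDATE:P1(v=3,ok=F), TRANSFORM:-, EMIT:-] out:-; in:P2
Tick 3: [PARSE:P3(v=4,ok=F), VALIDATE:P2(v=10,ok=T), TRANSFORM:P1(v=0,ok=F), EMIT:-] out:-; in:P3
Tick 4: [PARSE:P4(v=10,ok=F), VALIDATE:P3(v=4,ok=F), TRANSFORM:P2(v=20,ok=T), EMIT:P1(v=0,ok=F)] out:-; in:P4
Tick 5: [PARSE:P5(v=8,ok=F), VALIDATE:P4(v=10,ok=T), TRANSFORM:P3(v=0,ok=F), EMIT:P2(v=20,ok=T)] out:P1(v=0); in:P5
Tick 6: [PARSE:P6(v=9,ok=F), VALIDATE:P5(v=8,ok=F), TRANSFORM:P4(v=20,ok=T), EMIT:P3(v=0,ok=F)] out:P2(v=20); in:P6
Tick 7: [PARSE:-, VALIDATE:P6(v=9,ok=T), TRANSFORM:P5(v=0,ok=F), EMIT:P4(v=20,ok=T)] out:P3(v=0); in:-
Emitted by tick 7: ['P1', 'P2', 'P3']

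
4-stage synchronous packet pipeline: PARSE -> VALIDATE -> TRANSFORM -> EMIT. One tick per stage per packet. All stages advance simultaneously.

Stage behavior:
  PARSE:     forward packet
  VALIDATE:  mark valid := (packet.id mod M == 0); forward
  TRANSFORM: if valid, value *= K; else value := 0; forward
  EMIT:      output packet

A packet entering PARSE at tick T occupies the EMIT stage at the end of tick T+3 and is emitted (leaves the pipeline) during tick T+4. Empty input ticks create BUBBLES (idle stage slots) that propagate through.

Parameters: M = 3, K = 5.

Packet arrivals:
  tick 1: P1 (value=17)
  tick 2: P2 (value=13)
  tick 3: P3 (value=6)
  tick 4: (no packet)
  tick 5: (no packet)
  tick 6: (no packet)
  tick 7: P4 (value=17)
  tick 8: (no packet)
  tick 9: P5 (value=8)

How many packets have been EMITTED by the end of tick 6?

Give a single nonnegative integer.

Tick 1: [PARSE:P1(v=17,ok=F), VALIDATE:-, TRANSFORM:-, EMIT:-] out:-; in:P1
Tick 2: [PARSE:P2(v=13,ok=F), VALIDATE:P1(v=17,ok=F), TRANSFORM:-, EMIT:-] out:-; in:P2
Tick 3: [PARSE:P3(v=6,ok=F), VALIDATE:P2(v=13,ok=F), TRANSFORM:P1(v=0,ok=F), EMIT:-] out:-; in:P3
Tick 4: [PARSE:-, VALIDATE:P3(v=6,ok=T), TRANSFORM:P2(v=0,ok=F), EMIT:P1(v=0,ok=F)] out:-; in:-
Tick 5: [PARSE:-, VALIDATE:-, TRANSFORM:P3(v=30,ok=T), EMIT:P2(v=0,ok=F)] out:P1(v=0); in:-
Tick 6: [PARSE:-, VALIDATE:-, TRANSFORM:-, EMIT:P3(v=30,ok=T)] out:P2(v=0); in:-
Emitted by tick 6: ['P1', 'P2']

Answer: 2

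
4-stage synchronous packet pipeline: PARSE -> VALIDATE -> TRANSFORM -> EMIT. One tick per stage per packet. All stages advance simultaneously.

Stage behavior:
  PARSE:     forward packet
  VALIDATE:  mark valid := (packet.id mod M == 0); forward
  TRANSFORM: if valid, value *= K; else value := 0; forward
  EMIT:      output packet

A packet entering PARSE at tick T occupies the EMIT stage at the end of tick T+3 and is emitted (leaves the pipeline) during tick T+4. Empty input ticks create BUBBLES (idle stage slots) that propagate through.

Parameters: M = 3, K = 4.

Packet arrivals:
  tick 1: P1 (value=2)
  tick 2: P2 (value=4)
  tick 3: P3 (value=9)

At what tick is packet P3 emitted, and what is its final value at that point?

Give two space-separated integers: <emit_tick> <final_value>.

Tick 1: [PARSE:P1(v=2,ok=F), VALIDATE:-, TRANSFORM:-, EMIT:-] out:-; in:P1
Tick 2: [PARSE:P2(v=4,ok=F), VALIDATE:P1(v=2,ok=F), TRANSFORM:-, EMIT:-] out:-; in:P2
Tick 3: [PARSE:P3(v=9,ok=F), VALIDATE:P2(v=4,ok=F), TRANSFORM:P1(v=0,ok=F), EMIT:-] out:-; in:P3
Tick 4: [PARSE:-, VALIDATE:P3(v=9,ok=T), TRANSFORM:P2(v=0,ok=F), EMIT:P1(v=0,ok=F)] out:-; in:-
Tick 5: [PARSE:-, VALIDATE:-, TRANSFORM:P3(v=36,ok=T), EMIT:P2(v=0,ok=F)] out:P1(v=0); in:-
Tick 6: [PARSE:-, VALIDATE:-, TRANSFORM:-, EMIT:P3(v=36,ok=T)] out:P2(v=0); in:-
Tick 7: [PARSE:-, VALIDATE:-, TRANSFORM:-, EMIT:-] out:P3(v=36); in:-
P3: arrives tick 3, valid=True (id=3, id%3=0), emit tick 7, final value 36

Answer: 7 36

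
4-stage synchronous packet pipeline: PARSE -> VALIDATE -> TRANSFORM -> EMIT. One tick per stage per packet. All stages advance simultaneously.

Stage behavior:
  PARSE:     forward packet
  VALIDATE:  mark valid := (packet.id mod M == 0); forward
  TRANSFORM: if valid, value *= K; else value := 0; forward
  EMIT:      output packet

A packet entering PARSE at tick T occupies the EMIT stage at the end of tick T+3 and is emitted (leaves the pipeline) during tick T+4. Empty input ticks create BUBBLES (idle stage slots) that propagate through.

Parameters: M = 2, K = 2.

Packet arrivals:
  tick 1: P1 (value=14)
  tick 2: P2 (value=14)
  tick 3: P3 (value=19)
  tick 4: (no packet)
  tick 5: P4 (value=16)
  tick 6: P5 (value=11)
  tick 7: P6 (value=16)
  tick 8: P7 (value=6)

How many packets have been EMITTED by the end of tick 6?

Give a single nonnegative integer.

Tick 1: [PARSE:P1(v=14,ok=F), VALIDATE:-, TRANSFORM:-, EMIT:-] out:-; in:P1
Tick 2: [PARSE:P2(v=14,ok=F), VALIDATE:P1(v=14,ok=F), TRANSFORM:-, EMIT:-] out:-; in:P2
Tick 3: [PARSE:P3(v=19,ok=F), VALIDATE:P2(v=14,ok=T), TRANSFORM:P1(v=0,ok=F), EMIT:-] out:-; in:P3
Tick 4: [PARSE:-, VALIDATE:P3(v=19,ok=F), TRANSFORM:P2(v=28,ok=T), EMIT:P1(v=0,ok=F)] out:-; in:-
Tick 5: [PARSE:P4(v=16,ok=F), VALIDATE:-, TRANSFORM:P3(v=0,ok=F), EMIT:P2(v=28,ok=T)] out:P1(v=0); in:P4
Tick 6: [PARSE:P5(v=11,ok=F), VALIDATE:P4(v=16,ok=T), TRANSFORM:-, EMIT:P3(v=0,ok=F)] out:P2(v=28); in:P5
Emitted by tick 6: ['P1', 'P2']

Answer: 2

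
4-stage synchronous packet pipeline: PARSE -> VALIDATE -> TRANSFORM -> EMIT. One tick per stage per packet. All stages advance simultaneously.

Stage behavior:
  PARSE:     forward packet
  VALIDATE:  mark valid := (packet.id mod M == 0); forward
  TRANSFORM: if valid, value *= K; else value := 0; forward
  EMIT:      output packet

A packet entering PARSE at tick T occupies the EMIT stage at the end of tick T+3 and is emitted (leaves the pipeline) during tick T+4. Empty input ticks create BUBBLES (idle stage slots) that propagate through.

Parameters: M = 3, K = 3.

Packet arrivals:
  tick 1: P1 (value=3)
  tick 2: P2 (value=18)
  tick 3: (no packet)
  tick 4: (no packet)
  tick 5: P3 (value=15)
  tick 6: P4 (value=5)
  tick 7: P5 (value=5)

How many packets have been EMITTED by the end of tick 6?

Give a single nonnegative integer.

Tick 1: [PARSE:P1(v=3,ok=F), VALIDATE:-, TRANSFORM:-, EMIT:-] out:-; in:P1
Tick 2: [PARSE:P2(v=18,ok=F), VALIDATE:P1(v=3,ok=F), TRANSFORM:-, EMIT:-] out:-; in:P2
Tick 3: [PARSE:-, VALIDATE:P2(v=18,ok=F), TRANSFORM:P1(v=0,ok=F), EMIT:-] out:-; in:-
Tick 4: [PARSE:-, VALIDATE:-, TRANSFORM:P2(v=0,ok=F), EMIT:P1(v=0,ok=F)] out:-; in:-
Tick 5: [PARSE:P3(v=15,ok=F), VALIDATE:-, TRANSFORM:-, EMIT:P2(v=0,ok=F)] out:P1(v=0); in:P3
Tick 6: [PARSE:P4(v=5,ok=F), VALIDATE:P3(v=15,ok=T), TRANSFORM:-, EMIT:-] out:P2(v=0); in:P4
Emitted by tick 6: ['P1', 'P2']

Answer: 2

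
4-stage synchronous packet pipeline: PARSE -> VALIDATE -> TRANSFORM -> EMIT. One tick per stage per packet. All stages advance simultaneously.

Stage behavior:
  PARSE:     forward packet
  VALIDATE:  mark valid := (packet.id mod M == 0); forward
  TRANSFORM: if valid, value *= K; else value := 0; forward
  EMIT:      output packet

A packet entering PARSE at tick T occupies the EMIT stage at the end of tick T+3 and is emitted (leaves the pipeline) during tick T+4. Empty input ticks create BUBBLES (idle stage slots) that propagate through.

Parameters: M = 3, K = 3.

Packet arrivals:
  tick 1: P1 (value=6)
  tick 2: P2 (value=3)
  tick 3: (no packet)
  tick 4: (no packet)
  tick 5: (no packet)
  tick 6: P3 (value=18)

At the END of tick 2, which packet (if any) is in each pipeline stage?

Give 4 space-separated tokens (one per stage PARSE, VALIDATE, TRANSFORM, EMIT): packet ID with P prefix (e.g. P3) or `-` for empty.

Answer: P2 P1 - -

Derivation:
Tick 1: [PARSE:P1(v=6,ok=F), VALIDATE:-, TRANSFORM:-, EMIT:-] out:-; in:P1
Tick 2: [PARSE:P2(v=3,ok=F), VALIDATE:P1(v=6,ok=F), TRANSFORM:-, EMIT:-] out:-; in:P2
At end of tick 2: ['P2', 'P1', '-', '-']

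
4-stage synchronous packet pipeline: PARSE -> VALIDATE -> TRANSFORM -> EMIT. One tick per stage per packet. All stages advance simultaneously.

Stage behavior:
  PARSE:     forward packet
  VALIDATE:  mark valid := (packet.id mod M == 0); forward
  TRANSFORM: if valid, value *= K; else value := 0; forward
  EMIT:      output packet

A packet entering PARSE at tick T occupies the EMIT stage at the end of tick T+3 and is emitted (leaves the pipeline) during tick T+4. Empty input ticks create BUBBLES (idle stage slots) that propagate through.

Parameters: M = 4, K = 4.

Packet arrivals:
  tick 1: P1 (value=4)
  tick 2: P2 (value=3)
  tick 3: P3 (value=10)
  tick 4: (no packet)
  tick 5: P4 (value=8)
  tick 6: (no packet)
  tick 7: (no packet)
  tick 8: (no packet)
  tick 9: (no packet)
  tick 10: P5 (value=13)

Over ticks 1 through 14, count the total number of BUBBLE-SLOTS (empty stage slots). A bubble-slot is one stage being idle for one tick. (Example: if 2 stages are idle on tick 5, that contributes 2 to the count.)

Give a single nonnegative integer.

Answer: 36

Derivation:
Tick 1: [PARSE:P1(v=4,ok=F), VALIDATE:-, TRANSFORM:-, EMIT:-] out:-; bubbles=3
Tick 2: [PARSE:P2(v=3,ok=F), VALIDATE:P1(v=4,ok=F), TRANSFORM:-, EMIT:-] out:-; bubbles=2
Tick 3: [PARSE:P3(v=10,ok=F), VALIDATE:P2(v=3,ok=F), TRANSFORM:P1(v=0,ok=F), EMIT:-] out:-; bubbles=1
Tick 4: [PARSE:-, VALIDATE:P3(v=10,ok=F), TRANSFORM:P2(v=0,ok=F), EMIT:P1(v=0,ok=F)] out:-; bubbles=1
Tick 5: [PARSE:P4(v=8,ok=F), VALIDATE:-, TRANSFORM:P3(v=0,ok=F), EMIT:P2(v=0,ok=F)] out:P1(v=0); bubbles=1
Tick 6: [PARSE:-, VALIDATE:P4(v=8,ok=T), TRANSFORM:-, EMIT:P3(v=0,ok=F)] out:P2(v=0); bubbles=2
Tick 7: [PARSE:-, VALIDATE:-, TRANSFORM:P4(v=32,ok=T), EMIT:-] out:P3(v=0); bubbles=3
Tick 8: [PARSE:-, VALIDATE:-, TRANSFORM:-, EMIT:P4(v=32,ok=T)] out:-; bubbles=3
Tick 9: [PARSE:-, VALIDATE:-, TRANSFORM:-, EMIT:-] out:P4(v=32); bubbles=4
Tick 10: [PARSE:P5(v=13,ok=F), VALIDATE:-, TRANSFORM:-, EMIT:-] out:-; bubbles=3
Tick 11: [PARSE:-, VALIDATE:P5(v=13,ok=F), TRANSFORM:-, EMIT:-] out:-; bubbles=3
Tick 12: [PARSE:-, VALIDATE:-, TRANSFORM:P5(v=0,ok=F), EMIT:-] out:-; bubbles=3
Tick 13: [PARSE:-, VALIDATE:-, TRANSFORM:-, EMIT:P5(v=0,ok=F)] out:-; bubbles=3
Tick 14: [PARSE:-, VALIDATE:-, TRANSFORM:-, EMIT:-] out:P5(v=0); bubbles=4
Total bubble-slots: 36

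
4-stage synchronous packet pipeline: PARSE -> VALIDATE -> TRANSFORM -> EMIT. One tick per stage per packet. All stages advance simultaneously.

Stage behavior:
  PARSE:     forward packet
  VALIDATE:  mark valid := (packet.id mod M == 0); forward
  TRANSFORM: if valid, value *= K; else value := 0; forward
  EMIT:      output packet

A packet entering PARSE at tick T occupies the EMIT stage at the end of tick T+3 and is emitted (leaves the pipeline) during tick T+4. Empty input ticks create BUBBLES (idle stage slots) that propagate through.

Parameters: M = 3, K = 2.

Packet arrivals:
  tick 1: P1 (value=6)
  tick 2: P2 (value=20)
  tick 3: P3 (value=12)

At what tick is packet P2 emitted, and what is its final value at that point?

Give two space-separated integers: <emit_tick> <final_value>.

Answer: 6 0

Derivation:
Tick 1: [PARSE:P1(v=6,ok=F), VALIDATE:-, TRANSFORM:-, EMIT:-] out:-; in:P1
Tick 2: [PARSE:P2(v=20,ok=F), VALIDATE:P1(v=6,ok=F), TRANSFORM:-, EMIT:-] out:-; in:P2
Tick 3: [PARSE:P3(v=12,ok=F), VALIDATE:P2(v=20,ok=F), TRANSFORM:P1(v=0,ok=F), EMIT:-] out:-; in:P3
Tick 4: [PARSE:-, VALIDATE:P3(v=12,ok=T), TRANSFORM:P2(v=0,ok=F), EMIT:P1(v=0,ok=F)] out:-; in:-
Tick 5: [PARSE:-, VALIDATE:-, TRANSFORM:P3(v=24,ok=T), EMIT:P2(v=0,ok=F)] out:P1(v=0); in:-
Tick 6: [PARSE:-, VALIDATE:-, TRANSFORM:-, EMIT:P3(v=24,ok=T)] out:P2(v=0); in:-
Tick 7: [PARSE:-, VALIDATE:-, TRANSFORM:-, EMIT:-] out:P3(v=24); in:-
P2: arrives tick 2, valid=False (id=2, id%3=2), emit tick 6, final value 0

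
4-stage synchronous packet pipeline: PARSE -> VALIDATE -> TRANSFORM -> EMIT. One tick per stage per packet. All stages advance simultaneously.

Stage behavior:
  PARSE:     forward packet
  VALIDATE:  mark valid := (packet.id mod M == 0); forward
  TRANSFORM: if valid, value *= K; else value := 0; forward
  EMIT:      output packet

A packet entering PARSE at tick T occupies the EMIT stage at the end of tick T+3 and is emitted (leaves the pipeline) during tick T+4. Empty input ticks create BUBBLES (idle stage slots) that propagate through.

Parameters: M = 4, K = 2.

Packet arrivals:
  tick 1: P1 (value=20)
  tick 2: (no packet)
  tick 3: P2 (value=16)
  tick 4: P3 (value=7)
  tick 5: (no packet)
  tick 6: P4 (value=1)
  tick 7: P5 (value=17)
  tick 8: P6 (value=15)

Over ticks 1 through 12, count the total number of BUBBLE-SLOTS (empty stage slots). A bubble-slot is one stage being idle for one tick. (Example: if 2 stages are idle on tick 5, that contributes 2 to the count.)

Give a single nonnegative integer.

Answer: 24

Derivation:
Tick 1: [PARSE:P1(v=20,ok=F), VALIDATE:-, TRANSFORM:-, EMIT:-] out:-; bubbles=3
Tick 2: [PARSE:-, VALIDATE:P1(v=20,ok=F), TRANSFORM:-, EMIT:-] out:-; bubbles=3
Tick 3: [PARSE:P2(v=16,ok=F), VALIDATE:-, TRANSFORM:P1(v=0,ok=F), EMIT:-] out:-; bubbles=2
Tick 4: [PARSE:P3(v=7,ok=F), VALIDATE:P2(v=16,ok=F), TRANSFORM:-, EMIT:P1(v=0,ok=F)] out:-; bubbles=1
Tick 5: [PARSE:-, VALIDATE:P3(v=7,ok=F), TRANSFORM:P2(v=0,ok=F), EMIT:-] out:P1(v=0); bubbles=2
Tick 6: [PARSE:P4(v=1,ok=F), VALIDATE:-, TRANSFORM:P3(v=0,ok=F), EMIT:P2(v=0,ok=F)] out:-; bubbles=1
Tick 7: [PARSE:P5(v=17,ok=F), VALIDATE:P4(v=1,ok=T), TRANSFORM:-, EMIT:P3(v=0,ok=F)] out:P2(v=0); bubbles=1
Tick 8: [PARSE:P6(v=15,ok=F), VALIDATE:P5(v=17,ok=F), TRANSFORM:P4(v=2,ok=T), EMIT:-] out:P3(v=0); bubbles=1
Tick 9: [PARSE:-, VALIDATE:P6(v=15,ok=F), TRANSFORM:P5(v=0,ok=F), EMIT:P4(v=2,ok=T)] out:-; bubbles=1
Tick 10: [PARSE:-, VALIDATE:-, TRANSFORM:P6(v=0,ok=F), EMIT:P5(v=0,ok=F)] out:P4(v=2); bubbles=2
Tick 11: [PARSE:-, VALIDATE:-, TRANSFORM:-, EMIT:P6(v=0,ok=F)] out:P5(v=0); bubbles=3
Tick 12: [PARSE:-, VALIDATE:-, TRANSFORM:-, EMIT:-] out:P6(v=0); bubbles=4
Total bubble-slots: 24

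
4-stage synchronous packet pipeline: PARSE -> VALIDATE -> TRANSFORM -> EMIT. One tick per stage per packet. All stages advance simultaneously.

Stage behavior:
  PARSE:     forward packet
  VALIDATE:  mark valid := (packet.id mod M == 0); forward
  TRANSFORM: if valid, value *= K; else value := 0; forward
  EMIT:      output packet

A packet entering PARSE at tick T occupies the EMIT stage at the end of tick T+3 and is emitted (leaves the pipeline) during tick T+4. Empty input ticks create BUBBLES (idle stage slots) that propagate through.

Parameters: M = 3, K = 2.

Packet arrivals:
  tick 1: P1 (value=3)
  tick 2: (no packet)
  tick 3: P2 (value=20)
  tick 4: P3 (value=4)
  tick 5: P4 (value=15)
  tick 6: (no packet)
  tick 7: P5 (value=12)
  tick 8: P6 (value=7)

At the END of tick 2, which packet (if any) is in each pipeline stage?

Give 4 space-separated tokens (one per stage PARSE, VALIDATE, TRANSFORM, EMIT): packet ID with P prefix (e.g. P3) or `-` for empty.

Tick 1: [PARSE:P1(v=3,ok=F), VALIDATE:-, TRANSFORM:-, EMIT:-] out:-; in:P1
Tick 2: [PARSE:-, VALIDATE:P1(v=3,ok=F), TRANSFORM:-, EMIT:-] out:-; in:-
At end of tick 2: ['-', 'P1', '-', '-']

Answer: - P1 - -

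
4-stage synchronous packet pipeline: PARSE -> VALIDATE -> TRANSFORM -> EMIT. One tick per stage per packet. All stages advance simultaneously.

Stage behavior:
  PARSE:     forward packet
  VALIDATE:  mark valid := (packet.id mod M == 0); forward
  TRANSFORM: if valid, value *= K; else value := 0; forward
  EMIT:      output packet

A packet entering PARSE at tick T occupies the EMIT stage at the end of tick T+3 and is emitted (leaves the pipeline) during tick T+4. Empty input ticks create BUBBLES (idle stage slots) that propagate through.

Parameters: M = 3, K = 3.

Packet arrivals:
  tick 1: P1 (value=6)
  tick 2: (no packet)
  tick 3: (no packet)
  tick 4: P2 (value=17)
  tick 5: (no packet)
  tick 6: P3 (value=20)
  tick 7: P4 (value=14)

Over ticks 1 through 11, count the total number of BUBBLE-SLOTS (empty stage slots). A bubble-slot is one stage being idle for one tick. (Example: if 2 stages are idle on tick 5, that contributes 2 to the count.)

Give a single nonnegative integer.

Tick 1: [PARSE:P1(v=6,ok=F), VALIDATE:-, TRANSFORM:-, EMIT:-] out:-; bubbles=3
Tick 2: [PARSE:-, VALIDATE:P1(v=6,ok=F), TRANSFORM:-, EMIT:-] out:-; bubbles=3
Tick 3: [PARSE:-, VALIDATE:-, TRANSFORM:P1(v=0,ok=F), EMIT:-] out:-; bubbles=3
Tick 4: [PARSE:P2(v=17,ok=F), VALIDATE:-, TRANSFORM:-, EMIT:P1(v=0,ok=F)] out:-; bubbles=2
Tick 5: [PARSE:-, VALIDATE:P2(v=17,ok=F), TRANSFORM:-, EMIT:-] out:P1(v=0); bubbles=3
Tick 6: [PARSE:P3(v=20,ok=F), VALIDATE:-, TRANSFORM:P2(v=0,ok=F), EMIT:-] out:-; bubbles=2
Tick 7: [PARSE:P4(v=14,ok=F), VALIDATE:P3(v=20,ok=T), TRANSFORM:-, EMIT:P2(v=0,ok=F)] out:-; bubbles=1
Tick 8: [PARSE:-, VALIDATE:P4(v=14,ok=F), TRANSFORM:P3(v=60,ok=T), EMIT:-] out:P2(v=0); bubbles=2
Tick 9: [PARSE:-, VALIDATE:-, TRANSFORM:P4(v=0,ok=F), EMIT:P3(v=60,ok=T)] out:-; bubbles=2
Tick 10: [PARSE:-, VALIDATE:-, TRANSFORM:-, EMIT:P4(v=0,ok=F)] out:P3(v=60); bubbles=3
Tick 11: [PARSE:-, VALIDATE:-, TRANSFORM:-, EMIT:-] out:P4(v=0); bubbles=4
Total bubble-slots: 28

Answer: 28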